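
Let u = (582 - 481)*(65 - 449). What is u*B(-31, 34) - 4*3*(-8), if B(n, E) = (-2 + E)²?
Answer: -39714720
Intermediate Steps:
u = -38784 (u = 101*(-384) = -38784)
u*B(-31, 34) - 4*3*(-8) = -38784*(-2 + 34)² - 4*3*(-8) = -38784*32² - 12*(-8) = -38784*1024 + 96 = -39714816 + 96 = -39714720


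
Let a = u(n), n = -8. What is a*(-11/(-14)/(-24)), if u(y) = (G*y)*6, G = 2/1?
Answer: 22/7 ≈ 3.1429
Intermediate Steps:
G = 2 (G = 2*1 = 2)
u(y) = 12*y (u(y) = (2*y)*6 = 12*y)
a = -96 (a = 12*(-8) = -96)
a*(-11/(-14)/(-24)) = -96*(-11/(-14))/(-24) = -96*(-11*(-1/14))*(-1)/24 = -528*(-1)/(7*24) = -96*(-11/336) = 22/7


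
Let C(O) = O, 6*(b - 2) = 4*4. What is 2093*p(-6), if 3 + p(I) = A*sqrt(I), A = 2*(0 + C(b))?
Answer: -6279 + 58604*I*sqrt(6)/3 ≈ -6279.0 + 47850.0*I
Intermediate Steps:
b = 14/3 (b = 2 + (4*4)/6 = 2 + (1/6)*16 = 2 + 8/3 = 14/3 ≈ 4.6667)
A = 28/3 (A = 2*(0 + 14/3) = 2*(14/3) = 28/3 ≈ 9.3333)
p(I) = -3 + 28*sqrt(I)/3
2093*p(-6) = 2093*(-3 + 28*sqrt(-6)/3) = 2093*(-3 + 28*(I*sqrt(6))/3) = 2093*(-3 + 28*I*sqrt(6)/3) = -6279 + 58604*I*sqrt(6)/3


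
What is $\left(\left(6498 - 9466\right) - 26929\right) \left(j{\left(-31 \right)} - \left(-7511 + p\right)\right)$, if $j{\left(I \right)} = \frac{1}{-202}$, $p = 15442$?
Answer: $\frac{47896877511}{202} \approx 2.3711 \cdot 10^{8}$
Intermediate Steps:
$j{\left(I \right)} = - \frac{1}{202}$
$\left(\left(6498 - 9466\right) - 26929\right) \left(j{\left(-31 \right)} - \left(-7511 + p\right)\right) = \left(\left(6498 - 9466\right) - 26929\right) \left(- \frac{1}{202} + \left(7511 - 15442\right)\right) = \left(-2968 - 26929\right) \left(- \frac{1}{202} - 7931\right) = \left(-29897\right) \left(- \frac{1602063}{202}\right) = \frac{47896877511}{202}$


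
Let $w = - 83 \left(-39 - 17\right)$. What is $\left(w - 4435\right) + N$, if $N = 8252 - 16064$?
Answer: $-7599$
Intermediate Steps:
$N = -7812$
$w = 4648$ ($w = \left(-83\right) \left(-56\right) = 4648$)
$\left(w - 4435\right) + N = \left(4648 - 4435\right) - 7812 = 213 - 7812 = -7599$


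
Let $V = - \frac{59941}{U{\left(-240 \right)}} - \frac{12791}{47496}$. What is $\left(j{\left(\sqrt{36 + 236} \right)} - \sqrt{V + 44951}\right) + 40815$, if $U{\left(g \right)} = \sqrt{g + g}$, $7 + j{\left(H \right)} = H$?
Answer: $40808 + 4 \sqrt{17} - \frac{\sqrt{633768784799250 + 7042661699430 i \sqrt{30}}}{118740} \approx 40612.0 - 6.4492 i$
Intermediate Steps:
$j{\left(H \right)} = -7 + H$
$U{\left(g \right)} = \sqrt{2} \sqrt{g}$ ($U{\left(g \right)} = \sqrt{2 g} = \sqrt{2} \sqrt{g}$)
$V = - \frac{12791}{47496} + \frac{59941 i \sqrt{30}}{120}$ ($V = - \frac{59941}{\sqrt{2} \sqrt{-240}} - \frac{12791}{47496} = - \frac{59941}{\sqrt{2} \cdot 4 i \sqrt{15}} - \frac{12791}{47496} = - \frac{59941}{4 i \sqrt{30}} - \frac{12791}{47496} = - 59941 \left(- \frac{i \sqrt{30}}{120}\right) - \frac{12791}{47496} = \frac{59941 i \sqrt{30}}{120} - \frac{12791}{47496} = - \frac{12791}{47496} + \frac{59941 i \sqrt{30}}{120} \approx -0.26931 + 2735.9 i$)
$\left(j{\left(\sqrt{36 + 236} \right)} - \sqrt{V + 44951}\right) + 40815 = \left(\left(-7 + \sqrt{36 + 236}\right) - \sqrt{\left(- \frac{12791}{47496} + \frac{59941 i \sqrt{30}}{120}\right) + 44951}\right) + 40815 = \left(\left(-7 + \sqrt{272}\right) - \sqrt{\frac{2134979905}{47496} + \frac{59941 i \sqrt{30}}{120}}\right) + 40815 = \left(\left(-7 + 4 \sqrt{17}\right) - \sqrt{\frac{2134979905}{47496} + \frac{59941 i \sqrt{30}}{120}}\right) + 40815 = \left(-7 - \sqrt{\frac{2134979905}{47496} + \frac{59941 i \sqrt{30}}{120}} + 4 \sqrt{17}\right) + 40815 = 40808 - \sqrt{\frac{2134979905}{47496} + \frac{59941 i \sqrt{30}}{120}} + 4 \sqrt{17}$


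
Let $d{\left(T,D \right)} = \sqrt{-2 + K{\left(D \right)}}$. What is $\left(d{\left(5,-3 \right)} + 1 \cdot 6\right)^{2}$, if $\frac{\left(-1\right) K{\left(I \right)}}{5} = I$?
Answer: $\left(6 + \sqrt{13}\right)^{2} \approx 92.267$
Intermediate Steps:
$K{\left(I \right)} = - 5 I$
$d{\left(T,D \right)} = \sqrt{-2 - 5 D}$
$\left(d{\left(5,-3 \right)} + 1 \cdot 6\right)^{2} = \left(\sqrt{-2 - -15} + 1 \cdot 6\right)^{2} = \left(\sqrt{-2 + 15} + 6\right)^{2} = \left(\sqrt{13} + 6\right)^{2} = \left(6 + \sqrt{13}\right)^{2}$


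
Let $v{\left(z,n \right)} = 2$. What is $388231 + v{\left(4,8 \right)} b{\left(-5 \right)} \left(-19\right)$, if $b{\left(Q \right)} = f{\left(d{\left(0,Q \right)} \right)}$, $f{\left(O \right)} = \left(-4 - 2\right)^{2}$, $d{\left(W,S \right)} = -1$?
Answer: $386863$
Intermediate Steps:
$f{\left(O \right)} = 36$ ($f{\left(O \right)} = \left(-6\right)^{2} = 36$)
$b{\left(Q \right)} = 36$
$388231 + v{\left(4,8 \right)} b{\left(-5 \right)} \left(-19\right) = 388231 + 2 \cdot 36 \left(-19\right) = 388231 + 72 \left(-19\right) = 388231 - 1368 = 386863$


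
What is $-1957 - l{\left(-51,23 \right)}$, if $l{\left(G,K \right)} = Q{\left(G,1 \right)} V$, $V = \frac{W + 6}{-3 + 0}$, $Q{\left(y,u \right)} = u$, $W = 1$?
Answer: $- \frac{5864}{3} \approx -1954.7$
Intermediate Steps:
$V = - \frac{7}{3}$ ($V = \frac{1 + 6}{-3 + 0} = \frac{7}{-3} = 7 \left(- \frac{1}{3}\right) = - \frac{7}{3} \approx -2.3333$)
$l{\left(G,K \right)} = - \frac{7}{3}$ ($l{\left(G,K \right)} = 1 \left(- \frac{7}{3}\right) = - \frac{7}{3}$)
$-1957 - l{\left(-51,23 \right)} = -1957 - - \frac{7}{3} = -1957 + \frac{7}{3} = - \frac{5864}{3}$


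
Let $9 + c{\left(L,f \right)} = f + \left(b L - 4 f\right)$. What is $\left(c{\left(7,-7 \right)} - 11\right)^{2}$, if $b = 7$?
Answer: $2500$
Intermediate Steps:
$c{\left(L,f \right)} = -9 - 3 f + 7 L$ ($c{\left(L,f \right)} = -9 + \left(f + \left(7 L - 4 f\right)\right) = -9 + \left(f + \left(- 4 f + 7 L\right)\right) = -9 + \left(- 3 f + 7 L\right) = -9 - 3 f + 7 L$)
$\left(c{\left(7,-7 \right)} - 11\right)^{2} = \left(\left(-9 - -21 + 7 \cdot 7\right) - 11\right)^{2} = \left(\left(-9 + 21 + 49\right) - 11\right)^{2} = \left(61 - 11\right)^{2} = 50^{2} = 2500$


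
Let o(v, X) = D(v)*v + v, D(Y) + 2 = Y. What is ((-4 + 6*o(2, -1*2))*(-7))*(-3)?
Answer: 168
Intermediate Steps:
D(Y) = -2 + Y
o(v, X) = v + v*(-2 + v) (o(v, X) = (-2 + v)*v + v = v*(-2 + v) + v = v + v*(-2 + v))
((-4 + 6*o(2, -1*2))*(-7))*(-3) = ((-4 + 6*(2*(-1 + 2)))*(-7))*(-3) = ((-4 + 6*(2*1))*(-7))*(-3) = ((-4 + 6*2)*(-7))*(-3) = ((-4 + 12)*(-7))*(-3) = (8*(-7))*(-3) = -56*(-3) = 168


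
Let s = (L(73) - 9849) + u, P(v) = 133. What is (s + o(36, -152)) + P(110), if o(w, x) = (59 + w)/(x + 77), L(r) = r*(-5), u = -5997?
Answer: -241189/15 ≈ -16079.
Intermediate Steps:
L(r) = -5*r
s = -16211 (s = (-5*73 - 9849) - 5997 = (-365 - 9849) - 5997 = -10214 - 5997 = -16211)
o(w, x) = (59 + w)/(77 + x)
(s + o(36, -152)) + P(110) = (-16211 + (59 + 36)/(77 - 152)) + 133 = (-16211 + 95/(-75)) + 133 = (-16211 - 1/75*95) + 133 = (-16211 - 19/15) + 133 = -243184/15 + 133 = -241189/15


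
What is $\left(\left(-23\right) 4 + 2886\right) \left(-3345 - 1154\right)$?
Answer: $-12570206$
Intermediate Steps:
$\left(\left(-23\right) 4 + 2886\right) \left(-3345 - 1154\right) = \left(-92 + 2886\right) \left(-4499\right) = 2794 \left(-4499\right) = -12570206$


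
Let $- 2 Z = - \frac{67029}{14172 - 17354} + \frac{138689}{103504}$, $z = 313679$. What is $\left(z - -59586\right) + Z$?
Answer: $\frac{122931036682913}{329349728} \approx 3.7325 \cdot 10^{5}$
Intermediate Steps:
$Z = - \frac{3689539007}{329349728}$ ($Z = - \frac{- \frac{67029}{14172 - 17354} + \frac{138689}{103504}}{2} = - \frac{- \frac{67029}{-3182} + 138689 \cdot \frac{1}{103504}}{2} = - \frac{\left(-67029\right) \left(- \frac{1}{3182}\right) + \frac{138689}{103504}}{2} = - \frac{\frac{67029}{3182} + \frac{138689}{103504}}{2} = \left(- \frac{1}{2}\right) \frac{3689539007}{164674864} = - \frac{3689539007}{329349728} \approx -11.202$)
$\left(z - -59586\right) + Z = \left(313679 - -59586\right) - \frac{3689539007}{329349728} = \left(313679 + 59586\right) - \frac{3689539007}{329349728} = 373265 - \frac{3689539007}{329349728} = \frac{122931036682913}{329349728}$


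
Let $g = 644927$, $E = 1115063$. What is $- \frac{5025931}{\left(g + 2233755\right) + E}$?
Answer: $- \frac{5025931}{3993745} \approx -1.2585$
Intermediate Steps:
$- \frac{5025931}{\left(g + 2233755\right) + E} = - \frac{5025931}{\left(644927 + 2233755\right) + 1115063} = - \frac{5025931}{2878682 + 1115063} = - \frac{5025931}{3993745}$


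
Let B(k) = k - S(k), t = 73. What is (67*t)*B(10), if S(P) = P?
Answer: 0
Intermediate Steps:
B(k) = 0 (B(k) = k - k = 0)
(67*t)*B(10) = (67*73)*0 = 4891*0 = 0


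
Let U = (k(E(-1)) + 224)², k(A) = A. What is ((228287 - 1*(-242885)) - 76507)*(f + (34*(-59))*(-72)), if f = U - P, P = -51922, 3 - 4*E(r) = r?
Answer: 97473967035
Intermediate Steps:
E(r) = ¾ - r/4
U = 50625 (U = ((¾ - ¼*(-1)) + 224)² = ((¾ + ¼) + 224)² = (1 + 224)² = 225² = 50625)
f = 102547 (f = 50625 - 1*(-51922) = 50625 + 51922 = 102547)
((228287 - 1*(-242885)) - 76507)*(f + (34*(-59))*(-72)) = ((228287 - 1*(-242885)) - 76507)*(102547 + (34*(-59))*(-72)) = ((228287 + 242885) - 76507)*(102547 - 2006*(-72)) = (471172 - 76507)*(102547 + 144432) = 394665*246979 = 97473967035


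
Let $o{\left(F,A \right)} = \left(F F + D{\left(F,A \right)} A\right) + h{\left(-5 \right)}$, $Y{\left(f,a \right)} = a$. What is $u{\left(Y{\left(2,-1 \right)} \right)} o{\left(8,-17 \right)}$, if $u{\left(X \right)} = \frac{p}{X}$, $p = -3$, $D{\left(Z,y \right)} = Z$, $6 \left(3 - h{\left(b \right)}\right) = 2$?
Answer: $-208$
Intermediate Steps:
$h{\left(b \right)} = \frac{8}{3}$ ($h{\left(b \right)} = 3 - \frac{1}{3} = \frac{8}{3}$)
$o{\left(F,A \right)} = \frac{8}{3} + F^{2} + A F$ ($o{\left(F,A \right)} = \left(F F + F A\right) + \frac{8}{3} = \left(F^{2} + A F\right) + \frac{8}{3} = \frac{8}{3} + F^{2} + A F$)
$u{\left(X \right)} = - \frac{3}{X}$
$u{\left(Y{\left(2,-1 \right)} \right)} o{\left(8,-17 \right)} = - \frac{3}{-1} \left(\frac{8}{3} + 8^{2} - 136\right) = \left(-3\right) \left(-1\right) \left(\frac{8}{3} + 64 - 136\right) = 3 \left(- \frac{208}{3}\right) = -208$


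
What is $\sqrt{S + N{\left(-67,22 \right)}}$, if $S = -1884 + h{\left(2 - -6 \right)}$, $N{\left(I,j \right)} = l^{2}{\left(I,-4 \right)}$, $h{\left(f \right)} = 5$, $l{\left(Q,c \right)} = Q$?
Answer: $3 \sqrt{290} \approx 51.088$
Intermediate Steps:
$N{\left(I,j \right)} = I^{2}$
$S = -1879$ ($S = -1884 + 5 = -1879$)
$\sqrt{S + N{\left(-67,22 \right)}} = \sqrt{-1879 + \left(-67\right)^{2}} = \sqrt{-1879 + 4489} = \sqrt{2610} = 3 \sqrt{290}$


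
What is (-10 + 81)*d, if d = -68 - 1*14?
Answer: -5822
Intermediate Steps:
d = -82 (d = -68 - 14 = -82)
(-10 + 81)*d = (-10 + 81)*(-82) = 71*(-82) = -5822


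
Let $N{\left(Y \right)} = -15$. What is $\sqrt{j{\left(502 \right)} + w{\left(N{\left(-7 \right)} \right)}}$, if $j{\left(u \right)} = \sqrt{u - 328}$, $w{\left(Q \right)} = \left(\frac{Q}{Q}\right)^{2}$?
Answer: $\sqrt{1 + \sqrt{174}} \approx 3.7671$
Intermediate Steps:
$w{\left(Q \right)} = 1$ ($w{\left(Q \right)} = 1^{2} = 1$)
$j{\left(u \right)} = \sqrt{-328 + u}$
$\sqrt{j{\left(502 \right)} + w{\left(N{\left(-7 \right)} \right)}} = \sqrt{\sqrt{-328 + 502} + 1} = \sqrt{\sqrt{174} + 1} = \sqrt{1 + \sqrt{174}}$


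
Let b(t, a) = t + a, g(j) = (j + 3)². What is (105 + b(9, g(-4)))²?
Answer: 13225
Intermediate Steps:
g(j) = (3 + j)²
b(t, a) = a + t
(105 + b(9, g(-4)))² = (105 + ((3 - 4)² + 9))² = (105 + ((-1)² + 9))² = (105 + (1 + 9))² = (105 + 10)² = 115² = 13225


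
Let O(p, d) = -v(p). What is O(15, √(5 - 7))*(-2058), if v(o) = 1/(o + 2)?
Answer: 2058/17 ≈ 121.06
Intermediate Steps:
v(o) = 1/(2 + o)
O(p, d) = -1/(2 + p)
O(15, √(5 - 7))*(-2058) = -1/(2 + 15)*(-2058) = -1/17*(-2058) = 2058/17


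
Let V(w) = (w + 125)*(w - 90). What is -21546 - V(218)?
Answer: -65450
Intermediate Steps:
V(w) = (-90 + w)*(125 + w) (V(w) = (125 + w)*(-90 + w) = (-90 + w)*(125 + w))
-21546 - V(218) = -21546 - (-11250 + 218² + 35*218) = -21546 - (-11250 + 47524 + 7630) = -21546 - 1*43904 = -21546 - 43904 = -65450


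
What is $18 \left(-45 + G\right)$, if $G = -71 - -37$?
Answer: $-1422$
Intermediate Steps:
$G = -34$ ($G = -71 + 37 = -34$)
$18 \left(-45 + G\right) = 18 \left(-45 - 34\right) = 18 \left(-79\right) = -1422$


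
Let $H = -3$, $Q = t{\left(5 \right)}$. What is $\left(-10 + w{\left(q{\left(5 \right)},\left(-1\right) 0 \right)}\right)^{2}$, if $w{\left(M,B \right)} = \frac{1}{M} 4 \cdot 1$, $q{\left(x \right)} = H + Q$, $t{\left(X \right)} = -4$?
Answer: $\frac{5476}{49} \approx 111.76$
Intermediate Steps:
$Q = -4$
$q{\left(x \right)} = -7$ ($q{\left(x \right)} = -3 - 4 = -7$)
$w{\left(M,B \right)} = \frac{4}{M}$ ($w{\left(M,B \right)} = \frac{4}{M} 1 = \frac{4}{M}$)
$\left(-10 + w{\left(q{\left(5 \right)},\left(-1\right) 0 \right)}\right)^{2} = \left(-10 + \frac{4}{-7}\right)^{2} = \left(-10 + 4 \left(- \frac{1}{7}\right)\right)^{2} = \left(-10 - \frac{4}{7}\right)^{2} = \left(- \frac{74}{7}\right)^{2} = \frac{5476}{49}$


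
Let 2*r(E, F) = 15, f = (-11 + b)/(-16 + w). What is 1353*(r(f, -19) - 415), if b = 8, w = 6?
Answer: -1102695/2 ≈ -5.5135e+5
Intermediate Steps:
f = 3/10 (f = (-11 + 8)/(-16 + 6) = -3/(-10) = -3*(-⅒) = 3/10 ≈ 0.30000)
r(E, F) = 15/2 (r(E, F) = (½)*15 = 15/2)
1353*(r(f, -19) - 415) = 1353*(15/2 - 415) = 1353*(-815/2) = -1102695/2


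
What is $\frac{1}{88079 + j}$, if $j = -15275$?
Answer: $\frac{1}{72804} \approx 1.3736 \cdot 10^{-5}$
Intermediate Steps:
$\frac{1}{88079 + j} = \frac{1}{88079 - 15275} = \frac{1}{72804}$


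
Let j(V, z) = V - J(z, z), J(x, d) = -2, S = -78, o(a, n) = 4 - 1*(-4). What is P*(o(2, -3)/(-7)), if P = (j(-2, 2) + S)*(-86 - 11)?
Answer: -60528/7 ≈ -8646.9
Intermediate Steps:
o(a, n) = 8 (o(a, n) = 4 + 4 = 8)
j(V, z) = 2 + V (j(V, z) = V - 1*(-2) = V + 2 = 2 + V)
P = 7566 (P = ((2 - 2) - 78)*(-86 - 11) = (0 - 78)*(-97) = -78*(-97) = 7566)
P*(o(2, -3)/(-7)) = 7566*(8/(-7)) = 7566*(8*(-⅐)) = 7566*(-8/7) = -60528/7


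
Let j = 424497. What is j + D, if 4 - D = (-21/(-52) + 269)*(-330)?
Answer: 13348511/26 ≈ 5.1340e+5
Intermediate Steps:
D = 2311589/26 (D = 4 - (-21/(-52) + 269)*(-330) = 4 - (-21*(-1/52) + 269)*(-330) = 4 - (21/52 + 269)*(-330) = 4 - 14009*(-330)/52 = 4 - 1*(-2311485/26) = 4 + 2311485/26 = 2311589/26 ≈ 88907.)
j + D = 424497 + 2311589/26 = 13348511/26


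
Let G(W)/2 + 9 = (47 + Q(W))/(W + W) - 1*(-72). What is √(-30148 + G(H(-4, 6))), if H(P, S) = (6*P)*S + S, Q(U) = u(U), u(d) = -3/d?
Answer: I*√63527273/46 ≈ 173.27*I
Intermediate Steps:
Q(U) = -3/U
H(P, S) = S + 6*P*S (H(P, S) = 6*P*S + S = S + 6*P*S)
G(W) = 126 + (47 - 3/W)/W (G(W) = -18 + 2*((47 - 3/W)/(W + W) - 1*(-72)) = -18 + 2*((47 - 3/W)/((2*W)) + 72) = -18 + 2*((47 - 3/W)*(1/(2*W)) + 72) = -18 + 2*((47 - 3/W)/(2*W) + 72) = -18 + 2*(72 + (47 - 3/W)/(2*W)) = -18 + (144 + (47 - 3/W)/W) = 126 + (47 - 3/W)/W)
√(-30148 + G(H(-4, 6))) = √(-30148 + (126 - 3*1/(36*(1 + 6*(-4))²) + 47/((6*(1 + 6*(-4)))))) = √(-30148 + (126 - 3*1/(36*(1 - 24)²) + 47/((6*(1 - 24))))) = √(-30148 + (126 - 3/(6*(-23))² + 47/((6*(-23))))) = √(-30148 + (126 - 3/(-138)² + 47/(-138))) = √(-30148 + (126 - 3*1/19044 + 47*(-1/138))) = √(-30148 + (126 - 1/6348 - 47/138)) = √(-30148 + 265895/2116) = √(-63527273/2116) = I*√63527273/46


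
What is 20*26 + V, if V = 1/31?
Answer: 16121/31 ≈ 520.03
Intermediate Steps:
V = 1/31 ≈ 0.032258
20*26 + V = 20*26 + 1/31 = 520 + 1/31 = 16121/31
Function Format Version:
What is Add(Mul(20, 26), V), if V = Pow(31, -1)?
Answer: Rational(16121, 31) ≈ 520.03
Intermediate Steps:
V = Rational(1, 31) ≈ 0.032258
Add(Mul(20, 26), V) = Add(Mul(20, 26), Rational(1, 31)) = Add(520, Rational(1, 31)) = Rational(16121, 31)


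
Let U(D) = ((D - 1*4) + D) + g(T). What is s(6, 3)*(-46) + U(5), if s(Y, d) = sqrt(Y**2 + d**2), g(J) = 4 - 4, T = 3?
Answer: 6 - 138*sqrt(5) ≈ -302.58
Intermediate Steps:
g(J) = 0
U(D) = -4 + 2*D (U(D) = ((D - 1*4) + D) + 0 = ((D - 4) + D) + 0 = ((-4 + D) + D) + 0 = (-4 + 2*D) + 0 = -4 + 2*D)
s(6, 3)*(-46) + U(5) = sqrt(6**2 + 3**2)*(-46) + (-4 + 2*5) = sqrt(36 + 9)*(-46) + (-4 + 10) = sqrt(45)*(-46) + 6 = (3*sqrt(5))*(-46) + 6 = -138*sqrt(5) + 6 = 6 - 138*sqrt(5)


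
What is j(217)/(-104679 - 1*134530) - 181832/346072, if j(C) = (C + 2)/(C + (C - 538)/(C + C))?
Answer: -510302871194291/971226804589267 ≈ -0.52542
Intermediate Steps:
j(C) = (2 + C)/(C + (-538 + C)/(2*C)) (j(C) = (2 + C)/(C + (-538 + C)/((2*C))) = (2 + C)/(C + (-538 + C)*(1/(2*C))) = (2 + C)/(C + (-538 + C)/(2*C)))
j(217)/(-104679 - 1*134530) - 181832/346072 = (2*217*(2 + 217)/(-538 + 217 + 2*217**2))/(-104679 - 1*134530) - 181832/346072 = (2*217*219/(-538 + 217 + 2*47089))/(-104679 - 134530) - 181832*1/346072 = (2*217*219/(-538 + 217 + 94178))/(-239209) - 22729/43259 = (2*217*219/93857)*(-1/239209) - 22729/43259 = (2*217*(1/93857)*219)*(-1/239209) - 22729/43259 = (95046/93857)*(-1/239209) - 22729/43259 = -95046/22451439113 - 22729/43259 = -510302871194291/971226804589267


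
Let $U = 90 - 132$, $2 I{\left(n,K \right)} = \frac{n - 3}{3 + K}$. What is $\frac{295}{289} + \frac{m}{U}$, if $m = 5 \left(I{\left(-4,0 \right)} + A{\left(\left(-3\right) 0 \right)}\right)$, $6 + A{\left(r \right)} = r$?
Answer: $\frac{136475}{72828} \approx 1.8739$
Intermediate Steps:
$I{\left(n,K \right)} = \frac{-3 + n}{2 \left(3 + K\right)}$ ($I{\left(n,K \right)} = \frac{\left(n - 3\right) \frac{1}{3 + K}}{2} = \frac{\left(-3 + n\right) \frac{1}{3 + K}}{2} = \frac{\frac{1}{3 + K} \left(-3 + n\right)}{2} = \frac{-3 + n}{2 \left(3 + K\right)}$)
$U = -42$
$A{\left(r \right)} = -6 + r$
$m = - \frac{215}{6}$ ($m = 5 \left(\frac{-3 - 4}{2 \left(3 + 0\right)} - 6\right) = 5 \left(\frac{1}{2} \cdot \frac{1}{3} \left(-7\right) + \left(-6 + 0\right)\right) = 5 \left(\frac{1}{2} \cdot \frac{1}{3} \left(-7\right) - 6\right) = 5 \left(- \frac{7}{6} - 6\right) = 5 \left(- \frac{43}{6}\right) = - \frac{215}{6} \approx -35.833$)
$\frac{295}{289} + \frac{m}{U} = \frac{295}{289} - \frac{215}{6 \left(-42\right)} = 295 \cdot \frac{1}{289} - - \frac{215}{252} = \frac{295}{289} + \frac{215}{252} = \frac{136475}{72828}$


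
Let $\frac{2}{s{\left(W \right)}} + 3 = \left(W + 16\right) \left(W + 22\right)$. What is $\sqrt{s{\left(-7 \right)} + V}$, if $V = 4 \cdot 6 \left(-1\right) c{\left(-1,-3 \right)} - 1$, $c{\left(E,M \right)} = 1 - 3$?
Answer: $\frac{\sqrt{204798}}{66} \approx 6.8568$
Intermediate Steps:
$c{\left(E,M \right)} = -2$ ($c{\left(E,M \right)} = 1 - 3 = -2$)
$s{\left(W \right)} = \frac{2}{-3 + \left(16 + W\right) \left(22 + W\right)}$ ($s{\left(W \right)} = \frac{2}{-3 + \left(W + 16\right) \left(W + 22\right)} = \frac{2}{-3 + \left(16 + W\right) \left(22 + W\right)}$)
$V = 47$ ($V = 4 \cdot 6 \left(-1\right) \left(-2\right) - 1 = 24 \left(-1\right) \left(-2\right) - 1 = \left(-24\right) \left(-2\right) - 1 = 48 - 1 = 47$)
$\sqrt{s{\left(-7 \right)} + V} = \sqrt{\frac{2}{349 + \left(-7\right)^{2} + 38 \left(-7\right)} + 47} = \sqrt{\frac{2}{349 + 49 - 266} + 47} = \sqrt{\frac{2}{132} + 47} = \sqrt{2 \cdot \frac{1}{132} + 47} = \sqrt{\frac{1}{66} + 47} = \sqrt{\frac{3103}{66}} = \frac{\sqrt{204798}}{66}$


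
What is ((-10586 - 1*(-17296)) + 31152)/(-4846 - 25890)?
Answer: -18931/15368 ≈ -1.2318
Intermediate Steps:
((-10586 - 1*(-17296)) + 31152)/(-4846 - 25890) = ((-10586 + 17296) + 31152)/(-30736) = (6710 + 31152)*(-1/30736) = 37862*(-1/30736) = -18931/15368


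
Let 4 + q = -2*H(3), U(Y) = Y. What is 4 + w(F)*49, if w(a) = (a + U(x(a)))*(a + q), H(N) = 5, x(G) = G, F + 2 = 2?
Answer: 4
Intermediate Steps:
F = 0 (F = -2 + 2 = 0)
q = -14 (q = -4 - 2*5 = -4 - 10 = -14)
w(a) = 2*a*(-14 + a) (w(a) = (a + a)*(a - 14) = (2*a)*(-14 + a) = 2*a*(-14 + a))
4 + w(F)*49 = 4 + (2*0*(-14 + 0))*49 = 4 + (2*0*(-14))*49 = 4 + 0*49 = 4 + 0 = 4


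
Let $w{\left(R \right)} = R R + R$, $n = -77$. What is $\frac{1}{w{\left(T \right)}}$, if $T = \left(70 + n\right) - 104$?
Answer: $\frac{1}{12210} \approx 8.19 \cdot 10^{-5}$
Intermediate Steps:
$T = -111$ ($T = \left(70 - 77\right) - 104 = -7 - 104 = -111$)
$w{\left(R \right)} = R + R^{2}$ ($w{\left(R \right)} = R^{2} + R = R + R^{2}$)
$\frac{1}{w{\left(T \right)}} = \frac{1}{\left(-111\right) \left(1 - 111\right)} = \frac{1}{\left(-111\right) \left(-110\right)} = \frac{1}{12210}$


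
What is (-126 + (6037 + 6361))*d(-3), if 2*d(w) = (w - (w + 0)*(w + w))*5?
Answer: -644280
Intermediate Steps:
d(w) = -5*w² + 5*w/2 (d(w) = ((w - (w + 0)*(w + w))*5)/2 = ((w - w*2*w)*5)/2 = ((w - 2*w²)*5)/2 = (-10*w² + 5*w)/2 = -5*w² + 5*w/2)
(-126 + (6037 + 6361))*d(-3) = (-126 + (6037 + 6361))*((5/2)*(-3)*(1 - 2*(-3))) = (-126 + 12398)*((5/2)*(-3)*(1 + 6)) = 12272*((5/2)*(-3)*7) = 12272*(-105/2) = -644280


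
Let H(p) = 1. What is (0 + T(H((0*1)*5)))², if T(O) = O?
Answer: 1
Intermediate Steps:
(0 + T(H((0*1)*5)))² = (0 + 1)² = 1² = 1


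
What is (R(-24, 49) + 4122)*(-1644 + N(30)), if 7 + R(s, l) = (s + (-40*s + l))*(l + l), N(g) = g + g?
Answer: -159421680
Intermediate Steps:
N(g) = 2*g
R(s, l) = -7 + 2*l*(l - 39*s) (R(s, l) = -7 + (s + (-40*s + l))*(l + l) = -7 + (s + (l - 40*s))*(2*l) = -7 + (l - 39*s)*(2*l) = -7 + 2*l*(l - 39*s))
(R(-24, 49) + 4122)*(-1644 + N(30)) = ((-7 + 2*49² - 78*49*(-24)) + 4122)*(-1644 + 2*30) = ((-7 + 2*2401 + 91728) + 4122)*(-1644 + 60) = ((-7 + 4802 + 91728) + 4122)*(-1584) = (96523 + 4122)*(-1584) = 100645*(-1584) = -159421680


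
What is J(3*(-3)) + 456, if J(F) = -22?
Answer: 434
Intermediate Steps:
J(3*(-3)) + 456 = -22 + 456 = 434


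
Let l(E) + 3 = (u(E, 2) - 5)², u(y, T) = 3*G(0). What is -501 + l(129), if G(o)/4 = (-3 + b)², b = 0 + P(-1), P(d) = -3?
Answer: 181825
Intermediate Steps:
b = -3 (b = 0 - 3 = -3)
G(o) = 144 (G(o) = 4*(-3 - 3)² = 4*(-6)² = 4*36 = 144)
u(y, T) = 432 (u(y, T) = 3*144 = 432)
l(E) = 182326 (l(E) = -3 + (432 - 5)² = -3 + 427² = -3 + 182329 = 182326)
-501 + l(129) = -501 + 182326 = 181825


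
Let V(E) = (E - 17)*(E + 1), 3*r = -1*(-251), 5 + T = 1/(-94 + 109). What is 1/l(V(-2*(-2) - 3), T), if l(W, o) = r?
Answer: 3/251 ≈ 0.011952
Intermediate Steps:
T = -74/15 (T = -5 + 1/(-94 + 109) = -5 + 1/15 = -74/15 ≈ -4.9333)
r = 251/3 (r = (-1*(-251))/3 = (1/3)*251 = 251/3 ≈ 83.667)
V(E) = (1 + E)*(-17 + E) (V(E) = (-17 + E)*(1 + E) = (1 + E)*(-17 + E))
l(W, o) = 251/3
1/l(V(-2*(-2) - 3), T) = 1/(251/3) = 3/251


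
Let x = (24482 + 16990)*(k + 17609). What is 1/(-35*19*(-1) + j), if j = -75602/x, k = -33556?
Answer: 330676992/219900237481 ≈ 0.0015038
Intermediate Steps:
x = -661353984 (x = (24482 + 16990)*(-33556 + 17609) = 41472*(-15947) = -661353984)
j = 37801/330676992 (j = -75602/(-661353984) = -75602*(-1/661353984) = 37801/330676992 ≈ 0.00011431)
1/(-35*19*(-1) + j) = 1/(-35*19*(-1) + 37801/330676992) = 1/(-665*(-1) + 37801/330676992) = 1/(665 + 37801/330676992) = 1/(219900237481/330676992) = 330676992/219900237481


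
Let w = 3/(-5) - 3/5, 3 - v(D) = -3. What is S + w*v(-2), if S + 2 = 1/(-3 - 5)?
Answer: -373/40 ≈ -9.3250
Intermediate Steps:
v(D) = 6 (v(D) = 3 - 1*(-3) = 3 + 3 = 6)
w = -6/5 (w = 3*(-⅕) - 3*⅕ = -⅗ - ⅗ = -6/5 ≈ -1.2000)
S = -17/8 (S = -2 + 1/(-3 - 5) = -2 + 1/(-8) = -2 - ⅛ = -17/8 ≈ -2.1250)
S + w*v(-2) = -17/8 - 6/5*6 = -17/8 - 36/5 = -373/40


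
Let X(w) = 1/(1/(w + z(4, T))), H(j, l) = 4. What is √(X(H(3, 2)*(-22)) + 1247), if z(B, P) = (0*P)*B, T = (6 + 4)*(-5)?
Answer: √1159 ≈ 34.044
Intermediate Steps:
T = -50 (T = 10*(-5) = -50)
z(B, P) = 0 (z(B, P) = 0*B = 0)
X(w) = w (X(w) = 1/(1/(w + 0)) = 1/(1/w) = w)
√(X(H(3, 2)*(-22)) + 1247) = √(4*(-22) + 1247) = √(-88 + 1247) = √1159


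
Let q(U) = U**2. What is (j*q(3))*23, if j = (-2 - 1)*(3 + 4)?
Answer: -4347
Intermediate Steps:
j = -21 (j = -3*7 = -21)
(j*q(3))*23 = -21*3**2*23 = -21*9*23 = -189*23 = -4347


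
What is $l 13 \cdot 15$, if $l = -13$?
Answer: $-2535$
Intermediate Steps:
$l 13 \cdot 15 = \left(-13\right) 13 \cdot 15 = \left(-169\right) 15 = -2535$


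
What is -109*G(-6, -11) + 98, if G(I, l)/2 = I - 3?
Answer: 2060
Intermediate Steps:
G(I, l) = -6 + 2*I (G(I, l) = 2*(I - 3) = 2*(-3 + I) = -6 + 2*I)
-109*G(-6, -11) + 98 = -109*(-6 + 2*(-6)) + 98 = -109*(-6 - 12) + 98 = -109*(-18) + 98 = 1962 + 98 = 2060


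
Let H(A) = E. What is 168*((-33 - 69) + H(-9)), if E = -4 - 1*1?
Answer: -17976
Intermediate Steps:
E = -5 (E = -4 - 1 = -5)
H(A) = -5
168*((-33 - 69) + H(-9)) = 168*((-33 - 69) - 5) = 168*(-102 - 5) = 168*(-107) = -17976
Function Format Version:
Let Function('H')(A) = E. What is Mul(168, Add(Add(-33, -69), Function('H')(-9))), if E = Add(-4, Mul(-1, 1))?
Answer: -17976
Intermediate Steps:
E = -5 (E = Add(-4, -1) = -5)
Function('H')(A) = -5
Mul(168, Add(Add(-33, -69), Function('H')(-9))) = Mul(168, Add(Add(-33, -69), -5)) = Mul(168, Add(-102, -5)) = Mul(168, -107) = -17976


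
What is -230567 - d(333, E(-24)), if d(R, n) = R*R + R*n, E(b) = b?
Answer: -333464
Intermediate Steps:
d(R, n) = R² + R*n
-230567 - d(333, E(-24)) = -230567 - 333*(333 - 24) = -230567 - 333*309 = -230567 - 1*102897 = -230567 - 102897 = -333464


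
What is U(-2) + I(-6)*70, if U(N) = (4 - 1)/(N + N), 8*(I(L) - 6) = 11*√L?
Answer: 1677/4 + 385*I*√6/4 ≈ 419.25 + 235.76*I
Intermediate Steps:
I(L) = 6 + 11*√L/8 (I(L) = 6 + (11*√L)/8 = 6 + 11*√L/8)
U(N) = 3/(2*N)
U(-2) + I(-6)*70 = (3/2)/(-2) + (6 + 11*√(-6)/8)*70 = (3/2)*(-½) + (6 + 11*(I*√6)/8)*70 = -¾ + (6 + 11*I*√6/8)*70 = -¾ + (420 + 385*I*√6/4) = 1677/4 + 385*I*√6/4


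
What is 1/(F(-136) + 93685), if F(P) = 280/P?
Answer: 17/1592610 ≈ 1.0674e-5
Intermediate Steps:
1/(F(-136) + 93685) = 1/(280/(-136) + 93685) = 1/(280*(-1/136) + 93685) = 1/(-35/17 + 93685) = 1/(1592610/17) = 17/1592610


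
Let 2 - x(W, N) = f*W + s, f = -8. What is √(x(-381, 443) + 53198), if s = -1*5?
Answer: 3*√5573 ≈ 223.96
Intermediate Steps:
s = -5
x(W, N) = 7 + 8*W (x(W, N) = 2 - (-8*W - 5) = 2 - (-5 - 8*W) = 2 + (5 + 8*W) = 7 + 8*W)
√(x(-381, 443) + 53198) = √((7 + 8*(-381)) + 53198) = √((7 - 3048) + 53198) = √(-3041 + 53198) = √50157 = 3*√5573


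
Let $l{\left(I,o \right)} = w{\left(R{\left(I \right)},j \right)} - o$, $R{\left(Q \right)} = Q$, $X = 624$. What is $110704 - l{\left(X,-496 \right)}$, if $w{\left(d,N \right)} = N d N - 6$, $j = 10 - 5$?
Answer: $94614$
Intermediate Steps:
$j = 5$ ($j = 10 - 5 = 5$)
$w{\left(d,N \right)} = -6 + d N^{2}$ ($w{\left(d,N \right)} = d N^{2} - 6 = -6 + d N^{2}$)
$l{\left(I,o \right)} = -6 - o + 25 I$ ($l{\left(I,o \right)} = \left(-6 + I 5^{2}\right) - o = \left(-6 + I 25\right) - o = \left(-6 + 25 I\right) - o = -6 - o + 25 I$)
$110704 - l{\left(X,-496 \right)} = 110704 - \left(-6 - -496 + 25 \cdot 624\right) = 110704 - \left(-6 + 496 + 15600\right) = 110704 - 16090 = 94614$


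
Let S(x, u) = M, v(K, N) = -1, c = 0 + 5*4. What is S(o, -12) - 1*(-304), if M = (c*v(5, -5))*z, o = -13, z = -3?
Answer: 364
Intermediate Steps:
c = 20 (c = 0 + 20 = 20)
M = 60 (M = (20*(-1))*(-3) = -20*(-3) = 60)
S(x, u) = 60
S(o, -12) - 1*(-304) = 60 - 1*(-304) = 60 + 304 = 364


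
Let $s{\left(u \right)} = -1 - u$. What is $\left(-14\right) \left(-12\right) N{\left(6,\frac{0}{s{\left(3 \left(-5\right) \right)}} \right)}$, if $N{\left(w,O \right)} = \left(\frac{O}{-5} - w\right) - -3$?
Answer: $-504$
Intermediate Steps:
$N{\left(w,O \right)} = 3 - w - \frac{O}{5}$ ($N{\left(w,O \right)} = \left(O \left(- \frac{1}{5}\right) - w\right) + 3 = \left(- \frac{O}{5} - w\right) + 3 = \left(- w - \frac{O}{5}\right) + 3 = 3 - w - \frac{O}{5}$)
$\left(-14\right) \left(-12\right) N{\left(6,\frac{0}{s{\left(3 \left(-5\right) \right)}} \right)} = \left(-14\right) \left(-12\right) \left(3 - 6 - \frac{0 \frac{1}{-1 - 3 \left(-5\right)}}{5}\right) = 168 \left(3 - 6 - \frac{0 \frac{1}{-1 - -15}}{5}\right) = 168 \left(3 - 6 - \frac{0 \frac{1}{-1 + 15}}{5}\right) = 168 \left(3 - 6 - \frac{0 \cdot \frac{1}{14}}{5}\right) = 168 \left(3 - 6 - 0\right) = 168 \left(3 - 6 + 0\right) = 168 \left(-3\right) = -504$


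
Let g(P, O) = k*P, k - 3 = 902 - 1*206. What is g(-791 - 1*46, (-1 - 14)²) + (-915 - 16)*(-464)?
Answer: -153079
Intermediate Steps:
k = 699 (k = 3 + (902 - 1*206) = 3 + (902 - 206) = 3 + 696 = 699)
g(P, O) = 699*P
g(-791 - 1*46, (-1 - 14)²) + (-915 - 16)*(-464) = 699*(-791 - 1*46) + (-915 - 16)*(-464) = 699*(-791 - 46) - 931*(-464) = 699*(-837) + 431984 = -585063 + 431984 = -153079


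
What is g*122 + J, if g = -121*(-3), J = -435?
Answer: 43851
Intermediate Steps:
g = 363
g*122 + J = 363*122 - 435 = 44286 - 435 = 43851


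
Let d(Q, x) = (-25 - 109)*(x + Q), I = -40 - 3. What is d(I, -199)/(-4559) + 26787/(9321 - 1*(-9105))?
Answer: -158465465/28001378 ≈ -5.6592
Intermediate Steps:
I = -43
d(Q, x) = -134*Q - 134*x (d(Q, x) = -134*(Q + x) = -134*Q - 134*x)
d(I, -199)/(-4559) + 26787/(9321 - 1*(-9105)) = (-134*(-43) - 134*(-199))/(-4559) + 26787/(9321 - 1*(-9105)) = (5762 + 26666)*(-1/4559) + 26787/(9321 + 9105) = 32428*(-1/4559) + 26787/18426 = -32428/4559 + 26787*(1/18426) = -32428/4559 + 8929/6142 = -158465465/28001378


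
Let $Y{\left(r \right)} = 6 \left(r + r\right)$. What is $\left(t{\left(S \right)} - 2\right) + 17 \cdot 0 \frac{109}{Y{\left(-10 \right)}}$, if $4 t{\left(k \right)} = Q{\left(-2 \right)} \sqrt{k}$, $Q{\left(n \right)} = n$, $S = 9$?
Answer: $- \frac{7}{2} \approx -3.5$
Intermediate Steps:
$Y{\left(r \right)} = 12 r$ ($Y{\left(r \right)} = 6 \cdot 2 r = 12 r$)
$t{\left(k \right)} = - \frac{\sqrt{k}}{2}$ ($t{\left(k \right)} = \frac{\left(-2\right) \sqrt{k}}{4} = - \frac{\sqrt{k}}{2}$)
$\left(t{\left(S \right)} - 2\right) + 17 \cdot 0 \frac{109}{Y{\left(-10 \right)}} = \left(- \frac{\sqrt{9}}{2} - 2\right) + 17 \cdot 0 \frac{109}{12 \left(-10\right)} = \left(\left(- \frac{1}{2}\right) 3 - 2\right) + 0 \frac{109}{-120} = \left(- \frac{3}{2} - 2\right) + 0 \cdot 109 \left(- \frac{1}{120}\right) = - \frac{7}{2} + 0 \left(- \frac{109}{120}\right) = - \frac{7}{2} + 0 = - \frac{7}{2}$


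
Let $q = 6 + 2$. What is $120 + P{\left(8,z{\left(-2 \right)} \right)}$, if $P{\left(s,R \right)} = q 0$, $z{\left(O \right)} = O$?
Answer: $120$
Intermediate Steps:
$q = 8$
$P{\left(s,R \right)} = 0$ ($P{\left(s,R \right)} = 8 \cdot 0 = 0$)
$120 + P{\left(8,z{\left(-2 \right)} \right)} = 120 + 0 = 120$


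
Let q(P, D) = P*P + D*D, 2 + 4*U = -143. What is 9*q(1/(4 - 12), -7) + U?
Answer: 25913/64 ≈ 404.89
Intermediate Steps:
U = -145/4 (U = -½ + (¼)*(-143) = -½ - 143/4 = -145/4 ≈ -36.250)
q(P, D) = D² + P² (q(P, D) = P² + D² = D² + P²)
9*q(1/(4 - 12), -7) + U = 9*((-7)² + (1/(4 - 12))²) - 145/4 = 9*(49 + (1/(-8))²) - 145/4 = 9*(49 + (-⅛)²) - 145/4 = 9*(49 + 1/64) - 145/4 = 9*(3137/64) - 145/4 = 28233/64 - 145/4 = 25913/64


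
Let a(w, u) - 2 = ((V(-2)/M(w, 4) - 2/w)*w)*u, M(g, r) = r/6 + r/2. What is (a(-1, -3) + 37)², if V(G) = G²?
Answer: 9801/4 ≈ 2450.3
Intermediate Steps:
M(g, r) = 2*r/3 (M(g, r) = r*(⅙) + r*(½) = r/6 + r/2 = 2*r/3)
a(w, u) = 2 + u*w*(3/2 - 2/w) (a(w, u) = 2 + (((-2)²/(((⅔)*4)) - 2/w)*w)*u = 2 + ((4/(8/3) - 2/w)*w)*u = 2 + ((4*(3/8) - 2/w)*w)*u = 2 + ((3/2 - 2/w)*w)*u = 2 + (w*(3/2 - 2/w))*u = 2 + u*w*(3/2 - 2/w))
(a(-1, -3) + 37)² = ((2 - 2*(-3) + (3/2)*(-3)*(-1)) + 37)² = ((2 + 6 + 9/2) + 37)² = (25/2 + 37)² = (99/2)² = 9801/4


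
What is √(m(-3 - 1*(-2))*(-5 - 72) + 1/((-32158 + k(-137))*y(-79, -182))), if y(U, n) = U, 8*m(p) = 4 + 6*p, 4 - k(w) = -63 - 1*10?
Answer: √494584738560073/5068798 ≈ 4.3875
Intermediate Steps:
k(w) = 77 (k(w) = 4 - (-63 - 1*10) = 4 - (-63 - 10) = 4 - 1*(-73) = 4 + 73 = 77)
m(p) = ½ + 3*p/4 (m(p) = (4 + 6*p)/8 = ½ + 3*p/4)
√(m(-3 - 1*(-2))*(-5 - 72) + 1/((-32158 + k(-137))*y(-79, -182))) = √((½ + 3*(-3 - 1*(-2))/4)*(-5 - 72) + 1/((-32158 + 77)*(-79))) = √((½ + 3*(-3 + 2)/4)*(-77) - 1/79/(-32081)) = √((½ + (¾)*(-1))*(-77) - 1/32081*(-1/79)) = √((½ - ¾)*(-77) + 1/2534399) = √(-¼*(-77) + 1/2534399) = √(77/4 + 1/2534399) = √(195148727/10137596) = √494584738560073/5068798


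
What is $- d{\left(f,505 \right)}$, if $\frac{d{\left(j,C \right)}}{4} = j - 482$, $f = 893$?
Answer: $-1644$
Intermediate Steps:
$d{\left(j,C \right)} = -1928 + 4 j$ ($d{\left(j,C \right)} = 4 \left(j - 482\right) = 4 \left(-482 + j\right) = -1928 + 4 j$)
$- d{\left(f,505 \right)} = - (-1928 + 4 \cdot 893) = - (-1928 + 3572) = \left(-1\right) 1644 = -1644$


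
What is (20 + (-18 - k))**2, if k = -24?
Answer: 676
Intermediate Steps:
(20 + (-18 - k))**2 = (20 + (-18 - 1*(-24)))**2 = (20 + (-18 + 24))**2 = (20 + 6)**2 = 26**2 = 676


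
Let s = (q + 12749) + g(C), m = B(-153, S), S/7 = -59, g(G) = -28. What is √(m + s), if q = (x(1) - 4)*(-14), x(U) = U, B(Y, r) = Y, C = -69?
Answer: √12610 ≈ 112.29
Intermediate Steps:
S = -413 (S = 7*(-59) = -413)
m = -153
q = 42 (q = (1 - 4)*(-14) = -3*(-14) = 42)
s = 12763 (s = (42 + 12749) - 28 = 12791 - 28 = 12763)
√(m + s) = √(-153 + 12763) = √12610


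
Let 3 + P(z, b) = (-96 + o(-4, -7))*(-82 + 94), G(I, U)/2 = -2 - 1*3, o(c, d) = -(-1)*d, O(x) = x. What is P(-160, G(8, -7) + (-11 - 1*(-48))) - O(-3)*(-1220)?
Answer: -4899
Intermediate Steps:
o(c, d) = d
G(I, U) = -10 (G(I, U) = 2*(-2 - 1*3) = 2*(-2 - 3) = 2*(-5) = -10)
P(z, b) = -1239 (P(z, b) = -3 + (-96 - 7)*(-82 + 94) = -3 - 103*12 = -3 - 1236 = -1239)
P(-160, G(8, -7) + (-11 - 1*(-48))) - O(-3)*(-1220) = -1239 - (-3)*(-1220) = -1239 - 1*3660 = -1239 - 3660 = -4899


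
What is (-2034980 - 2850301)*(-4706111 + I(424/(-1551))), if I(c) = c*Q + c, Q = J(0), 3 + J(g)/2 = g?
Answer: 11886175342917507/517 ≈ 2.2991e+13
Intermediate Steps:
J(g) = -6 + 2*g
Q = -6 (Q = -6 + 2*0 = -6 + 0 = -6)
I(c) = -5*c (I(c) = c*(-6) + c = -6*c + c = -5*c)
(-2034980 - 2850301)*(-4706111 + I(424/(-1551))) = (-2034980 - 2850301)*(-4706111 - 2120/(-1551)) = -4885281*(-4706111 - 2120*(-1)/1551) = -4885281*(-4706111 - 5*(-424/1551)) = -4885281*(-4706111 + 2120/1551) = -4885281*(-7299176041/1551) = 11886175342917507/517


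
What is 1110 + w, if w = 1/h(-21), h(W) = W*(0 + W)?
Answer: 489511/441 ≈ 1110.0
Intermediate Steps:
h(W) = W² (h(W) = W*W = W²)
w = 1/441 (w = 1/((-21)²) = 1/441 ≈ 0.0022676)
1110 + w = 1110 + 1/441 = 489511/441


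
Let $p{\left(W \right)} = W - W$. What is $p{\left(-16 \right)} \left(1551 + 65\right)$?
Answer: $0$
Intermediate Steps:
$p{\left(W \right)} = 0$
$p{\left(-16 \right)} \left(1551 + 65\right) = 0 \left(1551 + 65\right) = 0 \cdot 1616 = 0$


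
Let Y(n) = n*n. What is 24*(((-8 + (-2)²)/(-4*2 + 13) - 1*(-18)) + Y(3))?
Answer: 3144/5 ≈ 628.80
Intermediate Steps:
Y(n) = n²
24*(((-8 + (-2)²)/(-4*2 + 13) - 1*(-18)) + Y(3)) = 24*(((-8 + (-2)²)/(-4*2 + 13) - 1*(-18)) + 3²) = 24*(((-8 + 4)/(-8 + 13) + 18) + 9) = 24*((-4/5 + 18) + 9) = 24*((-4*⅕ + 18) + 9) = 24*((-⅘ + 18) + 9) = 24*(86/5 + 9) = 24*(131/5) = 3144/5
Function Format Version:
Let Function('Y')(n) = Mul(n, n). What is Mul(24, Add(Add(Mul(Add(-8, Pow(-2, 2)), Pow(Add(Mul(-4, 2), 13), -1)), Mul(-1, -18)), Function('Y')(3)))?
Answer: Rational(3144, 5) ≈ 628.80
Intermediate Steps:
Function('Y')(n) = Pow(n, 2)
Mul(24, Add(Add(Mul(Add(-8, Pow(-2, 2)), Pow(Add(Mul(-4, 2), 13), -1)), Mul(-1, -18)), Function('Y')(3))) = Mul(24, Add(Add(Mul(Add(-8, Pow(-2, 2)), Pow(Add(Mul(-4, 2), 13), -1)), Mul(-1, -18)), Pow(3, 2))) = Mul(24, Add(Add(Mul(Add(-8, 4), Pow(Add(-8, 13), -1)), 18), 9)) = Mul(24, Add(Add(Mul(-4, Pow(5, -1)), 18), 9)) = Mul(24, Add(Add(Mul(-4, Rational(1, 5)), 18), 9)) = Mul(24, Add(Add(Rational(-4, 5), 18), 9)) = Mul(24, Add(Rational(86, 5), 9)) = Mul(24, Rational(131, 5)) = Rational(3144, 5)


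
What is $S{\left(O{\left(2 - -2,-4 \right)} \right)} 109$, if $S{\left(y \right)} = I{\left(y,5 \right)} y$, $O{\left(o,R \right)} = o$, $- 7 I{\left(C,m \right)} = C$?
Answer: $- \frac{1744}{7} \approx -249.14$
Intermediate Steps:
$I{\left(C,m \right)} = - \frac{C}{7}$
$S{\left(y \right)} = - \frac{y^{2}}{7}$ ($S{\left(y \right)} = - \frac{y}{7} y = - \frac{y^{2}}{7}$)
$S{\left(O{\left(2 - -2,-4 \right)} \right)} 109 = - \frac{\left(2 - -2\right)^{2}}{7} \cdot 109 = - \frac{\left(2 + 2\right)^{2}}{7} \cdot 109 = - \frac{4^{2}}{7} \cdot 109 = \left(- \frac{1}{7}\right) 16 \cdot 109 = \left(- \frac{16}{7}\right) 109 = - \frac{1744}{7}$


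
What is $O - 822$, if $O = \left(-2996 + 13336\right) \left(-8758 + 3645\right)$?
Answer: $-52869242$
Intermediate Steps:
$O = -52868420$ ($O = 10340 \left(-5113\right) = -52868420$)
$O - 822 = -52868420 - 822 = -52869242$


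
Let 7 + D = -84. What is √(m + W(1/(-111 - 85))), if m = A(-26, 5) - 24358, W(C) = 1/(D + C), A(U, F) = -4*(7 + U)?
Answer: I*√7725529868510/17837 ≈ 155.83*I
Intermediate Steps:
A(U, F) = -28 - 4*U
D = -91 (D = -7 - 84 = -91)
W(C) = 1/(-91 + C)
m = -24282 (m = (-28 - 4*(-26)) - 24358 = (-28 + 104) - 24358 = 76 - 24358 = -24282)
√(m + W(1/(-111 - 85))) = √(-24282 + 1/(-91 + 1/(-111 - 85))) = √(-24282 + 1/(-91 + 1/(-196))) = √(-24282 + 1/(-91 - 1/196)) = √(-24282 + 1/(-17837/196)) = √(-24282 - 196/17837) = √(-433118230/17837) = I*√7725529868510/17837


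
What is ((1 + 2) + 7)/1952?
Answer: 5/976 ≈ 0.0051230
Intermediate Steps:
((1 + 2) + 7)/1952 = (3 + 7)/1952 = (1/1952)*10 = 5/976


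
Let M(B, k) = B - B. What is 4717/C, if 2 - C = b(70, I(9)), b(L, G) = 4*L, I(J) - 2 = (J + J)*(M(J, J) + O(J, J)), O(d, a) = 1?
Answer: -4717/278 ≈ -16.968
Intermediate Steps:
M(B, k) = 0
I(J) = 2 + 2*J (I(J) = 2 + (J + J)*(0 + 1) = 2 + (2*J)*1 = 2 + 2*J)
C = -278 (C = 2 - 4*70 = 2 - 1*280 = 2 - 280 = -278)
4717/C = 4717/(-278) = 4717*(-1/278) = -4717/278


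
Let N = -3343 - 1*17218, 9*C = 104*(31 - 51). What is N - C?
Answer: -182969/9 ≈ -20330.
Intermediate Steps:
C = -2080/9 (C = (104*(31 - 51))/9 = (104*(-20))/9 = (⅑)*(-2080) = -2080/9 ≈ -231.11)
N = -20561 (N = -3343 - 17218 = -20561)
N - C = -20561 - 1*(-2080/9) = -20561 + 2080/9 = -182969/9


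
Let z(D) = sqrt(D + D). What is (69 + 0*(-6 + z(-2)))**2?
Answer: 4761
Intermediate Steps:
z(D) = sqrt(2)*sqrt(D) (z(D) = sqrt(2*D) = sqrt(2)*sqrt(D))
(69 + 0*(-6 + z(-2)))**2 = (69 + 0*(-6 + sqrt(2)*sqrt(-2)))**2 = (69 + 0*(-6 + sqrt(2)*(I*sqrt(2))))**2 = (69 + 0*(-6 + 2*I))**2 = (69 + 0)**2 = 69**2 = 4761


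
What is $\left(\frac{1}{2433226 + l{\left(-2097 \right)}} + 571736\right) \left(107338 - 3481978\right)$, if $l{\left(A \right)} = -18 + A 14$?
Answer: $- \frac{463799582232327864}{240385} \approx -1.9294 \cdot 10^{12}$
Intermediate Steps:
$l{\left(A \right)} = -18 + 14 A$
$\left(\frac{1}{2433226 + l{\left(-2097 \right)}} + 571736\right) \left(107338 - 3481978\right) = \left(\frac{1}{2433226 + \left(-18 + 14 \left(-2097\right)\right)} + 571736\right) \left(107338 - 3481978\right) = \left(\frac{1}{2433226 - 29376} + 571736\right) \left(-3374640\right) = \left(\frac{1}{2403850} + 571736\right) \left(-3374640\right) = \frac{1374367583601}{2403850} \left(-3374640\right) = - \frac{463799582232327864}{240385}$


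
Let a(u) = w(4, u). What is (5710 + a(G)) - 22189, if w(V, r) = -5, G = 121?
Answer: -16484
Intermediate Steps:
a(u) = -5
(5710 + a(G)) - 22189 = (5710 - 5) - 22189 = 5705 - 22189 = -16484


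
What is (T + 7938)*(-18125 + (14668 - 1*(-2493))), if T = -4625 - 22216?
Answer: 18222492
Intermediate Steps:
T = -26841
(T + 7938)*(-18125 + (14668 - 1*(-2493))) = (-26841 + 7938)*(-18125 + (14668 - 1*(-2493))) = -18903*(-18125 + (14668 + 2493)) = -18903*(-18125 + 17161) = -18903*(-964) = 18222492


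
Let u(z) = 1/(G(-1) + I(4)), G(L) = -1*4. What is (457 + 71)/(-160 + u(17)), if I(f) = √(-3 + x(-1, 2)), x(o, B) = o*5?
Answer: -61504/18657 + 32*I*√2/18657 ≈ -3.2966 + 0.0024256*I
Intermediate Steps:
x(o, B) = 5*o
I(f) = 2*I*√2 (I(f) = √(-3 + 5*(-1)) = √(-3 - 5) = √(-8) = 2*I*√2)
G(L) = -4
u(z) = 1/(-4 + 2*I*√2)
(457 + 71)/(-160 + u(17)) = (457 + 71)/(-160 + (-⅙ - I*√2/12)) = 528/(-961/6 - I*√2/12)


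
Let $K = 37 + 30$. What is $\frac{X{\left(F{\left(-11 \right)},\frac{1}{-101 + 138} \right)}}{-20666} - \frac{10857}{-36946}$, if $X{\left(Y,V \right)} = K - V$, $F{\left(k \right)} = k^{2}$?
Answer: $\frac{586440429}{2017890238} \approx 0.29062$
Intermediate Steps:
$K = 67$
$X{\left(Y,V \right)} = 67 - V$
$\frac{X{\left(F{\left(-11 \right)},\frac{1}{-101 + 138} \right)}}{-20666} - \frac{10857}{-36946} = \frac{67 - \frac{1}{-101 + 138}}{-20666} - \frac{10857}{-36946} = \left(67 - \frac{1}{37}\right) \left(- \frac{1}{20666}\right) - - \frac{1551}{5278} = \left(67 - \frac{1}{37}\right) \left(- \frac{1}{20666}\right) + \frac{1551}{5278} = \frac{2478}{37} \left(- \frac{1}{20666}\right) + \frac{1551}{5278} = - \frac{1239}{382321} + \frac{1551}{5278} = \frac{586440429}{2017890238}$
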